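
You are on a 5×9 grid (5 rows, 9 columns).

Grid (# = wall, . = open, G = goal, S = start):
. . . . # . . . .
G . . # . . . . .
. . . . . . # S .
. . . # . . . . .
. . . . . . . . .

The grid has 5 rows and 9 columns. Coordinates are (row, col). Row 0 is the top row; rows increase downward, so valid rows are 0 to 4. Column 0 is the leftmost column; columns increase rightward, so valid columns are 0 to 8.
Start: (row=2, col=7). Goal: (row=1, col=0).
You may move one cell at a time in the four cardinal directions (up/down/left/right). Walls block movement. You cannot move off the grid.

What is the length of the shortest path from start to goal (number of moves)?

Answer: Shortest path length: 10

Derivation:
BFS from (row=2, col=7) until reaching (row=1, col=0):
  Distance 0: (row=2, col=7)
  Distance 1: (row=1, col=7), (row=2, col=8), (row=3, col=7)
  Distance 2: (row=0, col=7), (row=1, col=6), (row=1, col=8), (row=3, col=6), (row=3, col=8), (row=4, col=7)
  Distance 3: (row=0, col=6), (row=0, col=8), (row=1, col=5), (row=3, col=5), (row=4, col=6), (row=4, col=8)
  Distance 4: (row=0, col=5), (row=1, col=4), (row=2, col=5), (row=3, col=4), (row=4, col=5)
  Distance 5: (row=2, col=4), (row=4, col=4)
  Distance 6: (row=2, col=3), (row=4, col=3)
  Distance 7: (row=2, col=2), (row=4, col=2)
  Distance 8: (row=1, col=2), (row=2, col=1), (row=3, col=2), (row=4, col=1)
  Distance 9: (row=0, col=2), (row=1, col=1), (row=2, col=0), (row=3, col=1), (row=4, col=0)
  Distance 10: (row=0, col=1), (row=0, col=3), (row=1, col=0), (row=3, col=0)  <- goal reached here
One shortest path (10 moves): (row=2, col=7) -> (row=1, col=7) -> (row=1, col=6) -> (row=1, col=5) -> (row=1, col=4) -> (row=2, col=4) -> (row=2, col=3) -> (row=2, col=2) -> (row=2, col=1) -> (row=2, col=0) -> (row=1, col=0)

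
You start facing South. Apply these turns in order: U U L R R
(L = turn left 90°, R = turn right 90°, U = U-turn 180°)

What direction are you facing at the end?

Start: South
  U (U-turn (180°)) -> North
  U (U-turn (180°)) -> South
  L (left (90° counter-clockwise)) -> East
  R (right (90° clockwise)) -> South
  R (right (90° clockwise)) -> West
Final: West

Answer: Final heading: West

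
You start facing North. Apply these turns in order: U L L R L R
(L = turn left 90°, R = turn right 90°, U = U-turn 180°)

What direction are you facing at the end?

Start: North
  U (U-turn (180°)) -> South
  L (left (90° counter-clockwise)) -> East
  L (left (90° counter-clockwise)) -> North
  R (right (90° clockwise)) -> East
  L (left (90° counter-clockwise)) -> North
  R (right (90° clockwise)) -> East
Final: East

Answer: Final heading: East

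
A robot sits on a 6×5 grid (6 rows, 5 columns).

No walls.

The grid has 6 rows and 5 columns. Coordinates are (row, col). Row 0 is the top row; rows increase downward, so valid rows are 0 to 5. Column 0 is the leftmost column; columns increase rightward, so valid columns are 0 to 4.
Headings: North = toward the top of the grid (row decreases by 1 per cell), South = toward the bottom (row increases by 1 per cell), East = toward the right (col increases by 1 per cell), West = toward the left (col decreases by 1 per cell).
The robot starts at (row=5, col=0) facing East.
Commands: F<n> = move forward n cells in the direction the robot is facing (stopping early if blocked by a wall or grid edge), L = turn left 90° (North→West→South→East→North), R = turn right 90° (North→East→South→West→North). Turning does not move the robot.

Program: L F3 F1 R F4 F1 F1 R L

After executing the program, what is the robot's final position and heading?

Start: (row=5, col=0), facing East
  L: turn left, now facing North
  F3: move forward 3, now at (row=2, col=0)
  F1: move forward 1, now at (row=1, col=0)
  R: turn right, now facing East
  F4: move forward 4, now at (row=1, col=4)
  F1: move forward 0/1 (blocked), now at (row=1, col=4)
  F1: move forward 0/1 (blocked), now at (row=1, col=4)
  R: turn right, now facing South
  L: turn left, now facing East
Final: (row=1, col=4), facing East

Answer: Final position: (row=1, col=4), facing East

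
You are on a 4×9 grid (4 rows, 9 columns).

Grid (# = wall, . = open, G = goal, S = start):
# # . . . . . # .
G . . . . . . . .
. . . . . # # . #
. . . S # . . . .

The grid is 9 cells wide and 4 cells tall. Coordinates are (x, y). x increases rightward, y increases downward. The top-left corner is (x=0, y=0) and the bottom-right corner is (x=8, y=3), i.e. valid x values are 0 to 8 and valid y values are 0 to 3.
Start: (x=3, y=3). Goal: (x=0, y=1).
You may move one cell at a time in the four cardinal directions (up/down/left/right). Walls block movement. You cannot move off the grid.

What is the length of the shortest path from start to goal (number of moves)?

BFS from (x=3, y=3) until reaching (x=0, y=1):
  Distance 0: (x=3, y=3)
  Distance 1: (x=3, y=2), (x=2, y=3)
  Distance 2: (x=3, y=1), (x=2, y=2), (x=4, y=2), (x=1, y=3)
  Distance 3: (x=3, y=0), (x=2, y=1), (x=4, y=1), (x=1, y=2), (x=0, y=3)
  Distance 4: (x=2, y=0), (x=4, y=0), (x=1, y=1), (x=5, y=1), (x=0, y=2)
  Distance 5: (x=5, y=0), (x=0, y=1), (x=6, y=1)  <- goal reached here
One shortest path (5 moves): (x=3, y=3) -> (x=2, y=3) -> (x=1, y=3) -> (x=0, y=3) -> (x=0, y=2) -> (x=0, y=1)

Answer: Shortest path length: 5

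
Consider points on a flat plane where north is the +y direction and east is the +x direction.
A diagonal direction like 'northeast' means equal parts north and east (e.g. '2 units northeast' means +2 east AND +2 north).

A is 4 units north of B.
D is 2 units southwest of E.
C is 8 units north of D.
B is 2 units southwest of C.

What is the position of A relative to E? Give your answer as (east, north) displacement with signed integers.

Answer: A is at (east=-4, north=8) relative to E.

Derivation:
Place E at the origin (east=0, north=0).
  D is 2 units southwest of E: delta (east=-2, north=-2); D at (east=-2, north=-2).
  C is 8 units north of D: delta (east=+0, north=+8); C at (east=-2, north=6).
  B is 2 units southwest of C: delta (east=-2, north=-2); B at (east=-4, north=4).
  A is 4 units north of B: delta (east=+0, north=+4); A at (east=-4, north=8).
Therefore A relative to E: (east=-4, north=8).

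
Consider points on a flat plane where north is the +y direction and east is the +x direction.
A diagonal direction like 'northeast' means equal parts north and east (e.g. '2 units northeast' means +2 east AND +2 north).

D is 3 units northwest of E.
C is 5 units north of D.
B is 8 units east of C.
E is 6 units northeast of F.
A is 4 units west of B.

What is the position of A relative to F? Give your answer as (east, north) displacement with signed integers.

Answer: A is at (east=7, north=14) relative to F.

Derivation:
Place F at the origin (east=0, north=0).
  E is 6 units northeast of F: delta (east=+6, north=+6); E at (east=6, north=6).
  D is 3 units northwest of E: delta (east=-3, north=+3); D at (east=3, north=9).
  C is 5 units north of D: delta (east=+0, north=+5); C at (east=3, north=14).
  B is 8 units east of C: delta (east=+8, north=+0); B at (east=11, north=14).
  A is 4 units west of B: delta (east=-4, north=+0); A at (east=7, north=14).
Therefore A relative to F: (east=7, north=14).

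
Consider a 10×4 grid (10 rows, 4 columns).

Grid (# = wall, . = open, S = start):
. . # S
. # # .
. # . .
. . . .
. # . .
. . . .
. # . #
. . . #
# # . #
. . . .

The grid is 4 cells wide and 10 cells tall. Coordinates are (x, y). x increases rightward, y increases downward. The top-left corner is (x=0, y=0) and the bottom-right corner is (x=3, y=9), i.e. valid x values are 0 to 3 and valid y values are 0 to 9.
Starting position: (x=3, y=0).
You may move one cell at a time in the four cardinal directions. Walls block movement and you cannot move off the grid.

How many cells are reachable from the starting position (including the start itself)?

BFS flood-fill from (x=3, y=0):
  Distance 0: (x=3, y=0)
  Distance 1: (x=3, y=1)
  Distance 2: (x=3, y=2)
  Distance 3: (x=2, y=2), (x=3, y=3)
  Distance 4: (x=2, y=3), (x=3, y=4)
  Distance 5: (x=1, y=3), (x=2, y=4), (x=3, y=5)
  Distance 6: (x=0, y=3), (x=2, y=5)
  Distance 7: (x=0, y=2), (x=0, y=4), (x=1, y=5), (x=2, y=6)
  Distance 8: (x=0, y=1), (x=0, y=5), (x=2, y=7)
  Distance 9: (x=0, y=0), (x=0, y=6), (x=1, y=7), (x=2, y=8)
  Distance 10: (x=1, y=0), (x=0, y=7), (x=2, y=9)
  Distance 11: (x=1, y=9), (x=3, y=9)
  Distance 12: (x=0, y=9)
Total reachable: 29 (grid has 29 open cells total)

Answer: Reachable cells: 29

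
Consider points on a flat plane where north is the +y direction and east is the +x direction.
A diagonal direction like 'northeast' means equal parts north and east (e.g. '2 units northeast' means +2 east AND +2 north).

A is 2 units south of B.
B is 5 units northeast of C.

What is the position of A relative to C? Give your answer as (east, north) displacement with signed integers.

Answer: A is at (east=5, north=3) relative to C.

Derivation:
Place C at the origin (east=0, north=0).
  B is 5 units northeast of C: delta (east=+5, north=+5); B at (east=5, north=5).
  A is 2 units south of B: delta (east=+0, north=-2); A at (east=5, north=3).
Therefore A relative to C: (east=5, north=3).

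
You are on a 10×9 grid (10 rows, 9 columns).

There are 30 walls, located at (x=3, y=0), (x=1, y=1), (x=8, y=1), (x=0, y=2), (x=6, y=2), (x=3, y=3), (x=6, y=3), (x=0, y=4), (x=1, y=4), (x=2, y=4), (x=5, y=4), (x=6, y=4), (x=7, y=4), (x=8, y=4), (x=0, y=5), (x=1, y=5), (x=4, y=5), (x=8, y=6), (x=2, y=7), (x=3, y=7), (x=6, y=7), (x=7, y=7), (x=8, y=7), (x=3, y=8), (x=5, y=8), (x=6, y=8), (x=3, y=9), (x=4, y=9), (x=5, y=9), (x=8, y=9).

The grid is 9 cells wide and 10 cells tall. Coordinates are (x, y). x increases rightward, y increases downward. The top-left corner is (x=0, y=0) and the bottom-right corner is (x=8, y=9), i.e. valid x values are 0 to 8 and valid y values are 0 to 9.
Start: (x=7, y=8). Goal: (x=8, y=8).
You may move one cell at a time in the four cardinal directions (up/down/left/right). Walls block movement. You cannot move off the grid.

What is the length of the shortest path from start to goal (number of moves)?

Answer: Shortest path length: 1

Derivation:
BFS from (x=7, y=8) until reaching (x=8, y=8):
  Distance 0: (x=7, y=8)
  Distance 1: (x=8, y=8), (x=7, y=9)  <- goal reached here
One shortest path (1 moves): (x=7, y=8) -> (x=8, y=8)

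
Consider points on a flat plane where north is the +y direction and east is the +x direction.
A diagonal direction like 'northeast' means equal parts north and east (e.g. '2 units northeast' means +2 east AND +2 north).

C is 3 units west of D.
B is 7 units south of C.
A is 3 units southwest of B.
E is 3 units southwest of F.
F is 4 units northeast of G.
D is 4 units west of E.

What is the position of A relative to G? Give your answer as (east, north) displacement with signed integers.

Answer: A is at (east=-9, north=-9) relative to G.

Derivation:
Place G at the origin (east=0, north=0).
  F is 4 units northeast of G: delta (east=+4, north=+4); F at (east=4, north=4).
  E is 3 units southwest of F: delta (east=-3, north=-3); E at (east=1, north=1).
  D is 4 units west of E: delta (east=-4, north=+0); D at (east=-3, north=1).
  C is 3 units west of D: delta (east=-3, north=+0); C at (east=-6, north=1).
  B is 7 units south of C: delta (east=+0, north=-7); B at (east=-6, north=-6).
  A is 3 units southwest of B: delta (east=-3, north=-3); A at (east=-9, north=-9).
Therefore A relative to G: (east=-9, north=-9).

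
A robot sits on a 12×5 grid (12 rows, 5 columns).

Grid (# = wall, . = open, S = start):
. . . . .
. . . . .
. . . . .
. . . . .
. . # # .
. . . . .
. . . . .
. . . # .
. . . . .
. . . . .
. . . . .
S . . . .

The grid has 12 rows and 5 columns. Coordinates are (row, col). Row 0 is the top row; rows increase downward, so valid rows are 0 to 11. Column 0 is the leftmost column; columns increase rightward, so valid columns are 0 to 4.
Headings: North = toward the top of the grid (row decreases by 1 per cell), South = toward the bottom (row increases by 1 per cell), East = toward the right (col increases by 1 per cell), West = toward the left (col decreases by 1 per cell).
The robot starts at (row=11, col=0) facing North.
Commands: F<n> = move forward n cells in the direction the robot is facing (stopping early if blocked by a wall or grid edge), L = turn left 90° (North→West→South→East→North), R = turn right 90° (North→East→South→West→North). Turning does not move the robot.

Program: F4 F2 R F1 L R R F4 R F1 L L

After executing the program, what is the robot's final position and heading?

Answer: Final position: (row=9, col=0), facing East

Derivation:
Start: (row=11, col=0), facing North
  F4: move forward 4, now at (row=7, col=0)
  F2: move forward 2, now at (row=5, col=0)
  R: turn right, now facing East
  F1: move forward 1, now at (row=5, col=1)
  L: turn left, now facing North
  R: turn right, now facing East
  R: turn right, now facing South
  F4: move forward 4, now at (row=9, col=1)
  R: turn right, now facing West
  F1: move forward 1, now at (row=9, col=0)
  L: turn left, now facing South
  L: turn left, now facing East
Final: (row=9, col=0), facing East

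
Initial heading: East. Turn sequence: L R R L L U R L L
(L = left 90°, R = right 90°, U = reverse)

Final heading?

Answer: Final heading: East

Derivation:
Start: East
  L (left (90° counter-clockwise)) -> North
  R (right (90° clockwise)) -> East
  R (right (90° clockwise)) -> South
  L (left (90° counter-clockwise)) -> East
  L (left (90° counter-clockwise)) -> North
  U (U-turn (180°)) -> South
  R (right (90° clockwise)) -> West
  L (left (90° counter-clockwise)) -> South
  L (left (90° counter-clockwise)) -> East
Final: East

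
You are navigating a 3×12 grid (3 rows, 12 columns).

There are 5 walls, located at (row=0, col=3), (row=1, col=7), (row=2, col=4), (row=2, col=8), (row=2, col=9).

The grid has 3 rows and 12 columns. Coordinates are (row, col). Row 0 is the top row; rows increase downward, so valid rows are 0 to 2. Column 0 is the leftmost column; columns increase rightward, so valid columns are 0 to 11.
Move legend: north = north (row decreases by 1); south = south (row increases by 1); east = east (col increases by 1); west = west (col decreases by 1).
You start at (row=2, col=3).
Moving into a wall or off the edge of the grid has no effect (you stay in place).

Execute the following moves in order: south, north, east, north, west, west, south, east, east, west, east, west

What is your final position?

Start: (row=2, col=3)
  south (south): blocked, stay at (row=2, col=3)
  north (north): (row=2, col=3) -> (row=1, col=3)
  east (east): (row=1, col=3) -> (row=1, col=4)
  north (north): (row=1, col=4) -> (row=0, col=4)
  west (west): blocked, stay at (row=0, col=4)
  west (west): blocked, stay at (row=0, col=4)
  south (south): (row=0, col=4) -> (row=1, col=4)
  east (east): (row=1, col=4) -> (row=1, col=5)
  east (east): (row=1, col=5) -> (row=1, col=6)
  west (west): (row=1, col=6) -> (row=1, col=5)
  east (east): (row=1, col=5) -> (row=1, col=6)
  west (west): (row=1, col=6) -> (row=1, col=5)
Final: (row=1, col=5)

Answer: Final position: (row=1, col=5)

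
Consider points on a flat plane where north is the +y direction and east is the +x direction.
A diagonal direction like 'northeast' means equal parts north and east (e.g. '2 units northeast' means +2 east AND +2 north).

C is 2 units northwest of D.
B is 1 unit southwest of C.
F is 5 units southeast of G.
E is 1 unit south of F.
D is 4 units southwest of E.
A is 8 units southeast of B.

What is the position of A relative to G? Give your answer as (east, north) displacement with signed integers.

Answer: A is at (east=6, north=-17) relative to G.

Derivation:
Place G at the origin (east=0, north=0).
  F is 5 units southeast of G: delta (east=+5, north=-5); F at (east=5, north=-5).
  E is 1 unit south of F: delta (east=+0, north=-1); E at (east=5, north=-6).
  D is 4 units southwest of E: delta (east=-4, north=-4); D at (east=1, north=-10).
  C is 2 units northwest of D: delta (east=-2, north=+2); C at (east=-1, north=-8).
  B is 1 unit southwest of C: delta (east=-1, north=-1); B at (east=-2, north=-9).
  A is 8 units southeast of B: delta (east=+8, north=-8); A at (east=6, north=-17).
Therefore A relative to G: (east=6, north=-17).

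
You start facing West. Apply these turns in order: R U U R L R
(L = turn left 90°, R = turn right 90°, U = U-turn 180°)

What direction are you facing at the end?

Answer: Final heading: East

Derivation:
Start: West
  R (right (90° clockwise)) -> North
  U (U-turn (180°)) -> South
  U (U-turn (180°)) -> North
  R (right (90° clockwise)) -> East
  L (left (90° counter-clockwise)) -> North
  R (right (90° clockwise)) -> East
Final: East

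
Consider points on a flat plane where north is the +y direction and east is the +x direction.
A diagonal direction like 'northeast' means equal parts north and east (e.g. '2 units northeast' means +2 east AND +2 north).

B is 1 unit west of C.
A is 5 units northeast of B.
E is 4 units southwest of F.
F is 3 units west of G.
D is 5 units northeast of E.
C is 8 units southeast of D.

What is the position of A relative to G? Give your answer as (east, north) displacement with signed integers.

Place G at the origin (east=0, north=0).
  F is 3 units west of G: delta (east=-3, north=+0); F at (east=-3, north=0).
  E is 4 units southwest of F: delta (east=-4, north=-4); E at (east=-7, north=-4).
  D is 5 units northeast of E: delta (east=+5, north=+5); D at (east=-2, north=1).
  C is 8 units southeast of D: delta (east=+8, north=-8); C at (east=6, north=-7).
  B is 1 unit west of C: delta (east=-1, north=+0); B at (east=5, north=-7).
  A is 5 units northeast of B: delta (east=+5, north=+5); A at (east=10, north=-2).
Therefore A relative to G: (east=10, north=-2).

Answer: A is at (east=10, north=-2) relative to G.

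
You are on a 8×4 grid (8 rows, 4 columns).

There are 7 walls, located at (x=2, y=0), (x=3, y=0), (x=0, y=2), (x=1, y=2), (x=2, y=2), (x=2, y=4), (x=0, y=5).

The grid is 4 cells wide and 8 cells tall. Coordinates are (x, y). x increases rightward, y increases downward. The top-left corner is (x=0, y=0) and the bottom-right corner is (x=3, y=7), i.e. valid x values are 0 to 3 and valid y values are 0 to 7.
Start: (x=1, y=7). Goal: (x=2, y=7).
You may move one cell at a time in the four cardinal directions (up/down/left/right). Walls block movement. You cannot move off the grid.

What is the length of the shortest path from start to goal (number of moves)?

Answer: Shortest path length: 1

Derivation:
BFS from (x=1, y=7) until reaching (x=2, y=7):
  Distance 0: (x=1, y=7)
  Distance 1: (x=1, y=6), (x=0, y=7), (x=2, y=7)  <- goal reached here
One shortest path (1 moves): (x=1, y=7) -> (x=2, y=7)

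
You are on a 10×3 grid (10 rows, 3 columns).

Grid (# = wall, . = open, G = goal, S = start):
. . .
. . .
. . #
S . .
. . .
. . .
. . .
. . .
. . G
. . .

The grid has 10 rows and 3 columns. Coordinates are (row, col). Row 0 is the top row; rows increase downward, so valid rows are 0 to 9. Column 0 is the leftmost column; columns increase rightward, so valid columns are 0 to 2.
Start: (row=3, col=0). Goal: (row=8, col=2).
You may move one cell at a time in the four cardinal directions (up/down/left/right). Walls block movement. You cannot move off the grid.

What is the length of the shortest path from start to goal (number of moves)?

BFS from (row=3, col=0) until reaching (row=8, col=2):
  Distance 0: (row=3, col=0)
  Distance 1: (row=2, col=0), (row=3, col=1), (row=4, col=0)
  Distance 2: (row=1, col=0), (row=2, col=1), (row=3, col=2), (row=4, col=1), (row=5, col=0)
  Distance 3: (row=0, col=0), (row=1, col=1), (row=4, col=2), (row=5, col=1), (row=6, col=0)
  Distance 4: (row=0, col=1), (row=1, col=2), (row=5, col=2), (row=6, col=1), (row=7, col=0)
  Distance 5: (row=0, col=2), (row=6, col=2), (row=7, col=1), (row=8, col=0)
  Distance 6: (row=7, col=2), (row=8, col=1), (row=9, col=0)
  Distance 7: (row=8, col=2), (row=9, col=1)  <- goal reached here
One shortest path (7 moves): (row=3, col=0) -> (row=3, col=1) -> (row=3, col=2) -> (row=4, col=2) -> (row=5, col=2) -> (row=6, col=2) -> (row=7, col=2) -> (row=8, col=2)

Answer: Shortest path length: 7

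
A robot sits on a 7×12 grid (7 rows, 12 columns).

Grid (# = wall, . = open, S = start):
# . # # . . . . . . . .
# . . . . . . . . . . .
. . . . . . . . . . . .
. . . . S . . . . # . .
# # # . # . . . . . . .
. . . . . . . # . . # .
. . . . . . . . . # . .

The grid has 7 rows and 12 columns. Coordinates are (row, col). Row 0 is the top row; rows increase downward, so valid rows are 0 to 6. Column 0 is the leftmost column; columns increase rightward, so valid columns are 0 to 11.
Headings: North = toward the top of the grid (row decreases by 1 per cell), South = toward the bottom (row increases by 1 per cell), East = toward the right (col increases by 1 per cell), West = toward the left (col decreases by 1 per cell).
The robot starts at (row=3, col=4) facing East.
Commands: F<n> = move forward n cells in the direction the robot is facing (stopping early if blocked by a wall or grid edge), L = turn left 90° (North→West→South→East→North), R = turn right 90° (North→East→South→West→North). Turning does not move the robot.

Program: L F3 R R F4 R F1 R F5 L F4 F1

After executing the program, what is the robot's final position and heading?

Start: (row=3, col=4), facing East
  L: turn left, now facing North
  F3: move forward 3, now at (row=0, col=4)
  R: turn right, now facing East
  R: turn right, now facing South
  F4: move forward 3/4 (blocked), now at (row=3, col=4)
  R: turn right, now facing West
  F1: move forward 1, now at (row=3, col=3)
  R: turn right, now facing North
  F5: move forward 2/5 (blocked), now at (row=1, col=3)
  L: turn left, now facing West
  F4: move forward 2/4 (blocked), now at (row=1, col=1)
  F1: move forward 0/1 (blocked), now at (row=1, col=1)
Final: (row=1, col=1), facing West

Answer: Final position: (row=1, col=1), facing West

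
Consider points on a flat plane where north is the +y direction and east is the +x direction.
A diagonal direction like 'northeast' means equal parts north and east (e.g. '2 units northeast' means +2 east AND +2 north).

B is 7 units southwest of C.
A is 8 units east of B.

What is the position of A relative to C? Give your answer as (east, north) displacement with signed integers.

Place C at the origin (east=0, north=0).
  B is 7 units southwest of C: delta (east=-7, north=-7); B at (east=-7, north=-7).
  A is 8 units east of B: delta (east=+8, north=+0); A at (east=1, north=-7).
Therefore A relative to C: (east=1, north=-7).

Answer: A is at (east=1, north=-7) relative to C.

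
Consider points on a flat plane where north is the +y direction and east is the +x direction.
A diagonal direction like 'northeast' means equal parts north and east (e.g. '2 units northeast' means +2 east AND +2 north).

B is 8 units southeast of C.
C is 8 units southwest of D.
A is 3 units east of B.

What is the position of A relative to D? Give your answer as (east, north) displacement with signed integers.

Place D at the origin (east=0, north=0).
  C is 8 units southwest of D: delta (east=-8, north=-8); C at (east=-8, north=-8).
  B is 8 units southeast of C: delta (east=+8, north=-8); B at (east=0, north=-16).
  A is 3 units east of B: delta (east=+3, north=+0); A at (east=3, north=-16).
Therefore A relative to D: (east=3, north=-16).

Answer: A is at (east=3, north=-16) relative to D.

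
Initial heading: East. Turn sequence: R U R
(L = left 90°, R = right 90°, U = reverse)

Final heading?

Start: East
  R (right (90° clockwise)) -> South
  U (U-turn (180°)) -> North
  R (right (90° clockwise)) -> East
Final: East

Answer: Final heading: East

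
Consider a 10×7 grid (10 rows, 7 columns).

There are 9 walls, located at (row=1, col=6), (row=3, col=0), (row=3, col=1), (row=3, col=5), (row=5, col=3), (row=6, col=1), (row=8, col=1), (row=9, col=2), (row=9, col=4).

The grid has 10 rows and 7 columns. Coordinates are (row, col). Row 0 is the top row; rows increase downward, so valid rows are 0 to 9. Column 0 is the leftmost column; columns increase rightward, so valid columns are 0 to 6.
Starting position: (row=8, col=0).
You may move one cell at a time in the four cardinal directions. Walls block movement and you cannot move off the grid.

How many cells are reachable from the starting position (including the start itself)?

Answer: Reachable cells: 61

Derivation:
BFS flood-fill from (row=8, col=0):
  Distance 0: (row=8, col=0)
  Distance 1: (row=7, col=0), (row=9, col=0)
  Distance 2: (row=6, col=0), (row=7, col=1), (row=9, col=1)
  Distance 3: (row=5, col=0), (row=7, col=2)
  Distance 4: (row=4, col=0), (row=5, col=1), (row=6, col=2), (row=7, col=3), (row=8, col=2)
  Distance 5: (row=4, col=1), (row=5, col=2), (row=6, col=3), (row=7, col=4), (row=8, col=3)
  Distance 6: (row=4, col=2), (row=6, col=4), (row=7, col=5), (row=8, col=4), (row=9, col=3)
  Distance 7: (row=3, col=2), (row=4, col=3), (row=5, col=4), (row=6, col=5), (row=7, col=6), (row=8, col=5)
  Distance 8: (row=2, col=2), (row=3, col=3), (row=4, col=4), (row=5, col=5), (row=6, col=6), (row=8, col=6), (row=9, col=5)
  Distance 9: (row=1, col=2), (row=2, col=1), (row=2, col=3), (row=3, col=4), (row=4, col=5), (row=5, col=6), (row=9, col=6)
  Distance 10: (row=0, col=2), (row=1, col=1), (row=1, col=3), (row=2, col=0), (row=2, col=4), (row=4, col=6)
  Distance 11: (row=0, col=1), (row=0, col=3), (row=1, col=0), (row=1, col=4), (row=2, col=5), (row=3, col=6)
  Distance 12: (row=0, col=0), (row=0, col=4), (row=1, col=5), (row=2, col=6)
  Distance 13: (row=0, col=5)
  Distance 14: (row=0, col=6)
Total reachable: 61 (grid has 61 open cells total)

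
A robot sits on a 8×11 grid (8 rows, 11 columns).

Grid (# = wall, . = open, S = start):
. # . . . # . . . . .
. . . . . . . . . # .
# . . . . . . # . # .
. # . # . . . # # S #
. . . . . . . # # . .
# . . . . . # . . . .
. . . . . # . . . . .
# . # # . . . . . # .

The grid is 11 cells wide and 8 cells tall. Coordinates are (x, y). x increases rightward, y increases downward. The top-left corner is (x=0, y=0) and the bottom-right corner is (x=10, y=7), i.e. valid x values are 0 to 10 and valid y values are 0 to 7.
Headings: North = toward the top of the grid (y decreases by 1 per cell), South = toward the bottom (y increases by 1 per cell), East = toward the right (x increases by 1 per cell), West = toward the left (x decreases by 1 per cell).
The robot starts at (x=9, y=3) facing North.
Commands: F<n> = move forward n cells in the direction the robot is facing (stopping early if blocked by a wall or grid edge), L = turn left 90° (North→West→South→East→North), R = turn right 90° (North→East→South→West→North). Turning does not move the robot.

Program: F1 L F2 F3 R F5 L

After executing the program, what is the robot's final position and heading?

Answer: Final position: (x=9, y=3), facing West

Derivation:
Start: (x=9, y=3), facing North
  F1: move forward 0/1 (blocked), now at (x=9, y=3)
  L: turn left, now facing West
  F2: move forward 0/2 (blocked), now at (x=9, y=3)
  F3: move forward 0/3 (blocked), now at (x=9, y=3)
  R: turn right, now facing North
  F5: move forward 0/5 (blocked), now at (x=9, y=3)
  L: turn left, now facing West
Final: (x=9, y=3), facing West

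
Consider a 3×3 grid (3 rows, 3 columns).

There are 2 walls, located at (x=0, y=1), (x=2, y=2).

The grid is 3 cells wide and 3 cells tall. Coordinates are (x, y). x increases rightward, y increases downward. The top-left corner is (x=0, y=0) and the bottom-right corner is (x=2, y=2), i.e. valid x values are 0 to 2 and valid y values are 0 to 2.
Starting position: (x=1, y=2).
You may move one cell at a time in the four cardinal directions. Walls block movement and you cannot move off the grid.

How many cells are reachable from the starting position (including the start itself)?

BFS flood-fill from (x=1, y=2):
  Distance 0: (x=1, y=2)
  Distance 1: (x=1, y=1), (x=0, y=2)
  Distance 2: (x=1, y=0), (x=2, y=1)
  Distance 3: (x=0, y=0), (x=2, y=0)
Total reachable: 7 (grid has 7 open cells total)

Answer: Reachable cells: 7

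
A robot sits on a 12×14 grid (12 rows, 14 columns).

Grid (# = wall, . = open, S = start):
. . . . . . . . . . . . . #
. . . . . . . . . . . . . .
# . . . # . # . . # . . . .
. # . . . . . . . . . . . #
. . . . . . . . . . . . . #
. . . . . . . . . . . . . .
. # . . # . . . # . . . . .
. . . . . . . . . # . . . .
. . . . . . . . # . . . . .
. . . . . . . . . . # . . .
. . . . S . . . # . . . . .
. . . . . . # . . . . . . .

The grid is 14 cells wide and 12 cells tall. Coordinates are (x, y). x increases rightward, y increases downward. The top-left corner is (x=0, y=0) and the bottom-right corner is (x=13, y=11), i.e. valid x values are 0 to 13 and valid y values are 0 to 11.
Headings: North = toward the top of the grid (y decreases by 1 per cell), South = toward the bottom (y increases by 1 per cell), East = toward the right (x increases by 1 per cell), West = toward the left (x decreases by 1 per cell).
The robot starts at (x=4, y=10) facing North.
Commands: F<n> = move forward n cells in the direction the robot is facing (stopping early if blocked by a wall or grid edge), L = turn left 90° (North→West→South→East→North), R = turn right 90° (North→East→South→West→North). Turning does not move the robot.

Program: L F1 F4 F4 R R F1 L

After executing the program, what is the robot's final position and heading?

Answer: Final position: (x=1, y=10), facing North

Derivation:
Start: (x=4, y=10), facing North
  L: turn left, now facing West
  F1: move forward 1, now at (x=3, y=10)
  F4: move forward 3/4 (blocked), now at (x=0, y=10)
  F4: move forward 0/4 (blocked), now at (x=0, y=10)
  R: turn right, now facing North
  R: turn right, now facing East
  F1: move forward 1, now at (x=1, y=10)
  L: turn left, now facing North
Final: (x=1, y=10), facing North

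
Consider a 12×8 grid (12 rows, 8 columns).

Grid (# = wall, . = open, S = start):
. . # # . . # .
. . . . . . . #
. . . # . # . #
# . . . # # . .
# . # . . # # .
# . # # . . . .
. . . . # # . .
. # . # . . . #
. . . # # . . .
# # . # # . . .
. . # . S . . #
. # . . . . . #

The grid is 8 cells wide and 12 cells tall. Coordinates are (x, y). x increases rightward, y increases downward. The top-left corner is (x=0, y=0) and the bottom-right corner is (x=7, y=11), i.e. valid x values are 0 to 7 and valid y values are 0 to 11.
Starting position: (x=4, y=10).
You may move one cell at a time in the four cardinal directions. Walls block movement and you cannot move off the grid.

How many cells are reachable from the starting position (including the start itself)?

Answer: Reachable cells: 60

Derivation:
BFS flood-fill from (x=4, y=10):
  Distance 0: (x=4, y=10)
  Distance 1: (x=3, y=10), (x=5, y=10), (x=4, y=11)
  Distance 2: (x=5, y=9), (x=6, y=10), (x=3, y=11), (x=5, y=11)
  Distance 3: (x=5, y=8), (x=6, y=9), (x=2, y=11), (x=6, y=11)
  Distance 4: (x=5, y=7), (x=6, y=8), (x=7, y=9)
  Distance 5: (x=4, y=7), (x=6, y=7), (x=7, y=8)
  Distance 6: (x=6, y=6)
  Distance 7: (x=6, y=5), (x=7, y=6)
  Distance 8: (x=5, y=5), (x=7, y=5)
  Distance 9: (x=7, y=4), (x=4, y=5)
  Distance 10: (x=7, y=3), (x=4, y=4)
  Distance 11: (x=6, y=3), (x=3, y=4)
  Distance 12: (x=6, y=2), (x=3, y=3)
  Distance 13: (x=6, y=1), (x=2, y=3)
  Distance 14: (x=5, y=1), (x=2, y=2), (x=1, y=3)
  Distance 15: (x=5, y=0), (x=2, y=1), (x=4, y=1), (x=1, y=2), (x=1, y=4)
  Distance 16: (x=4, y=0), (x=1, y=1), (x=3, y=1), (x=0, y=2), (x=4, y=2), (x=1, y=5)
  Distance 17: (x=1, y=0), (x=0, y=1), (x=1, y=6)
  Distance 18: (x=0, y=0), (x=0, y=6), (x=2, y=6)
  Distance 19: (x=3, y=6), (x=0, y=7), (x=2, y=7)
  Distance 20: (x=0, y=8), (x=2, y=8)
  Distance 21: (x=1, y=8), (x=2, y=9)
Total reachable: 60 (grid has 64 open cells total)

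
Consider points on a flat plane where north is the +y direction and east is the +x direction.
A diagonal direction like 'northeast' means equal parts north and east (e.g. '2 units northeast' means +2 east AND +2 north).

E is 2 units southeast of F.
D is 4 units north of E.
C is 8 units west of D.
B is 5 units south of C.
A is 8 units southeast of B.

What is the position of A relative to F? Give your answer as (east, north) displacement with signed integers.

Place F at the origin (east=0, north=0).
  E is 2 units southeast of F: delta (east=+2, north=-2); E at (east=2, north=-2).
  D is 4 units north of E: delta (east=+0, north=+4); D at (east=2, north=2).
  C is 8 units west of D: delta (east=-8, north=+0); C at (east=-6, north=2).
  B is 5 units south of C: delta (east=+0, north=-5); B at (east=-6, north=-3).
  A is 8 units southeast of B: delta (east=+8, north=-8); A at (east=2, north=-11).
Therefore A relative to F: (east=2, north=-11).

Answer: A is at (east=2, north=-11) relative to F.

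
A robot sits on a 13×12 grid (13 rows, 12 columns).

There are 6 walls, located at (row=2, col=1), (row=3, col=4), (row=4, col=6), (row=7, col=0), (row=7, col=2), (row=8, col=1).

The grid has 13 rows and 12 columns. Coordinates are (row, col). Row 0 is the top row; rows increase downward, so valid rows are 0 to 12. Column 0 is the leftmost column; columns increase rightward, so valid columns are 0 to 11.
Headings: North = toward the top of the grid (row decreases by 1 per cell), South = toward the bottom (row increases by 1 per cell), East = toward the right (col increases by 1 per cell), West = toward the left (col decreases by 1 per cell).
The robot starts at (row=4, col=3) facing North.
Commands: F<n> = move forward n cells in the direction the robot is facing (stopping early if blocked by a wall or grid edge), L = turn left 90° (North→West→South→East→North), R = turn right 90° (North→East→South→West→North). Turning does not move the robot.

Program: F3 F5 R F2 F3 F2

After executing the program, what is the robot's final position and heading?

Start: (row=4, col=3), facing North
  F3: move forward 3, now at (row=1, col=3)
  F5: move forward 1/5 (blocked), now at (row=0, col=3)
  R: turn right, now facing East
  F2: move forward 2, now at (row=0, col=5)
  F3: move forward 3, now at (row=0, col=8)
  F2: move forward 2, now at (row=0, col=10)
Final: (row=0, col=10), facing East

Answer: Final position: (row=0, col=10), facing East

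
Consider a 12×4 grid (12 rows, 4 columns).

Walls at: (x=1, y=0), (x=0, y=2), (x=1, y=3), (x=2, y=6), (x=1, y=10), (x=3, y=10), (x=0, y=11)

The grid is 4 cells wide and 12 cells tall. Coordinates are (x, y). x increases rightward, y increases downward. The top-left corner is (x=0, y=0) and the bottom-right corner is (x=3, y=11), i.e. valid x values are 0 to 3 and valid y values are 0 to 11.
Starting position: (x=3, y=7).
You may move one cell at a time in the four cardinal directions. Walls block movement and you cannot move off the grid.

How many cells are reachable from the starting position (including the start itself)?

BFS flood-fill from (x=3, y=7):
  Distance 0: (x=3, y=7)
  Distance 1: (x=3, y=6), (x=2, y=7), (x=3, y=8)
  Distance 2: (x=3, y=5), (x=1, y=7), (x=2, y=8), (x=3, y=9)
  Distance 3: (x=3, y=4), (x=2, y=5), (x=1, y=6), (x=0, y=7), (x=1, y=8), (x=2, y=9)
  Distance 4: (x=3, y=3), (x=2, y=4), (x=1, y=5), (x=0, y=6), (x=0, y=8), (x=1, y=9), (x=2, y=10)
  Distance 5: (x=3, y=2), (x=2, y=3), (x=1, y=4), (x=0, y=5), (x=0, y=9), (x=2, y=11)
  Distance 6: (x=3, y=1), (x=2, y=2), (x=0, y=4), (x=0, y=10), (x=1, y=11), (x=3, y=11)
  Distance 7: (x=3, y=0), (x=2, y=1), (x=1, y=2), (x=0, y=3)
  Distance 8: (x=2, y=0), (x=1, y=1)
  Distance 9: (x=0, y=1)
  Distance 10: (x=0, y=0)
Total reachable: 41 (grid has 41 open cells total)

Answer: Reachable cells: 41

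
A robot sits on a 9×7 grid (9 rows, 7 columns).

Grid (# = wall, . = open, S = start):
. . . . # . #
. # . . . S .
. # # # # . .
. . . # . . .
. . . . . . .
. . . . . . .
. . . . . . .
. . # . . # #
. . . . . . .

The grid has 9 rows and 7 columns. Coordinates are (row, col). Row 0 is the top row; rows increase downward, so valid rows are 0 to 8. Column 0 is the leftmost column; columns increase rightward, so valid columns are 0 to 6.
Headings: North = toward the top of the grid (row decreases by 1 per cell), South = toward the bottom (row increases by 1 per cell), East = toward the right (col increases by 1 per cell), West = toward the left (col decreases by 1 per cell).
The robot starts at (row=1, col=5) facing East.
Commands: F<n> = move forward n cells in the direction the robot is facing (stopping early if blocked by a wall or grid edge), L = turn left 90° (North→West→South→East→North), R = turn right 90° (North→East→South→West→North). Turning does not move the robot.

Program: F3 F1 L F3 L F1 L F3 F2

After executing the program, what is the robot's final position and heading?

Answer: Final position: (row=6, col=5), facing South

Derivation:
Start: (row=1, col=5), facing East
  F3: move forward 1/3 (blocked), now at (row=1, col=6)
  F1: move forward 0/1 (blocked), now at (row=1, col=6)
  L: turn left, now facing North
  F3: move forward 0/3 (blocked), now at (row=1, col=6)
  L: turn left, now facing West
  F1: move forward 1, now at (row=1, col=5)
  L: turn left, now facing South
  F3: move forward 3, now at (row=4, col=5)
  F2: move forward 2, now at (row=6, col=5)
Final: (row=6, col=5), facing South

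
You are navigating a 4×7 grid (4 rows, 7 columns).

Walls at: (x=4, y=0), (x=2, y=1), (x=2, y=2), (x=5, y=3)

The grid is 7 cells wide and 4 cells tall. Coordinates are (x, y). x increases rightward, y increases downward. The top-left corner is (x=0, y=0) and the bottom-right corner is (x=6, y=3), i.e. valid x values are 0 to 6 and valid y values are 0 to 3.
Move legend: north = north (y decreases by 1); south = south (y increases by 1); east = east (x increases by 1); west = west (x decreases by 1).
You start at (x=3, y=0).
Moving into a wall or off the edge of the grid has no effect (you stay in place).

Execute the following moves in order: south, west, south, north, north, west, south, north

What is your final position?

Answer: Final position: (x=2, y=0)

Derivation:
Start: (x=3, y=0)
  south (south): (x=3, y=0) -> (x=3, y=1)
  west (west): blocked, stay at (x=3, y=1)
  south (south): (x=3, y=1) -> (x=3, y=2)
  north (north): (x=3, y=2) -> (x=3, y=1)
  north (north): (x=3, y=1) -> (x=3, y=0)
  west (west): (x=3, y=0) -> (x=2, y=0)
  south (south): blocked, stay at (x=2, y=0)
  north (north): blocked, stay at (x=2, y=0)
Final: (x=2, y=0)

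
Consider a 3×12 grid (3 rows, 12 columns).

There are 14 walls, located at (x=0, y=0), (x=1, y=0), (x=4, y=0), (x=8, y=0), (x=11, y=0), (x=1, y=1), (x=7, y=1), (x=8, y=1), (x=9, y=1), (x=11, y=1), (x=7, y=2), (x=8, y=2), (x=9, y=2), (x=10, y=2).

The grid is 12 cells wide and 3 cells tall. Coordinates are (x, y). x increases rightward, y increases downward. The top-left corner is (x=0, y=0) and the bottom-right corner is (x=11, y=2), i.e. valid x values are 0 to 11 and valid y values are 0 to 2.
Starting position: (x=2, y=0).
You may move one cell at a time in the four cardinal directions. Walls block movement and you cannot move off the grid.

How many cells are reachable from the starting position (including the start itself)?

BFS flood-fill from (x=2, y=0):
  Distance 0: (x=2, y=0)
  Distance 1: (x=3, y=0), (x=2, y=1)
  Distance 2: (x=3, y=1), (x=2, y=2)
  Distance 3: (x=4, y=1), (x=1, y=2), (x=3, y=2)
  Distance 4: (x=5, y=1), (x=0, y=2), (x=4, y=2)
  Distance 5: (x=5, y=0), (x=0, y=1), (x=6, y=1), (x=5, y=2)
  Distance 6: (x=6, y=0), (x=6, y=2)
  Distance 7: (x=7, y=0)
Total reachable: 18 (grid has 22 open cells total)

Answer: Reachable cells: 18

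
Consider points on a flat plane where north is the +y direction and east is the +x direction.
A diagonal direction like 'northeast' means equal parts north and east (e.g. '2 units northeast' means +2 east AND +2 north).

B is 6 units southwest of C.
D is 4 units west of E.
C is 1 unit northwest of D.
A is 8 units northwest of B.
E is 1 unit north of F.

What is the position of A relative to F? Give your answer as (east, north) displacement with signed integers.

Place F at the origin (east=0, north=0).
  E is 1 unit north of F: delta (east=+0, north=+1); E at (east=0, north=1).
  D is 4 units west of E: delta (east=-4, north=+0); D at (east=-4, north=1).
  C is 1 unit northwest of D: delta (east=-1, north=+1); C at (east=-5, north=2).
  B is 6 units southwest of C: delta (east=-6, north=-6); B at (east=-11, north=-4).
  A is 8 units northwest of B: delta (east=-8, north=+8); A at (east=-19, north=4).
Therefore A relative to F: (east=-19, north=4).

Answer: A is at (east=-19, north=4) relative to F.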